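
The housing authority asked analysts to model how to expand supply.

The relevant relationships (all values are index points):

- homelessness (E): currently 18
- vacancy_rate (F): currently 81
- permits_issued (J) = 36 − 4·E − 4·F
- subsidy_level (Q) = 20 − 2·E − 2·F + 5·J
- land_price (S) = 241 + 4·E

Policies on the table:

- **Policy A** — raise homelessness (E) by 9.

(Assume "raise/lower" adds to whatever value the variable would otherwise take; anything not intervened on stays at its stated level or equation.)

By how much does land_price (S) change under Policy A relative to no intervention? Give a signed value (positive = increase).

Baseline:
  E = 18
  S = 241 + 4·18 = 313
Policy A (E + 9):
  E = 18 + 9 = 27
  S = 241 + 4·27 = 349
Change in S: 349 − 313 = 36

36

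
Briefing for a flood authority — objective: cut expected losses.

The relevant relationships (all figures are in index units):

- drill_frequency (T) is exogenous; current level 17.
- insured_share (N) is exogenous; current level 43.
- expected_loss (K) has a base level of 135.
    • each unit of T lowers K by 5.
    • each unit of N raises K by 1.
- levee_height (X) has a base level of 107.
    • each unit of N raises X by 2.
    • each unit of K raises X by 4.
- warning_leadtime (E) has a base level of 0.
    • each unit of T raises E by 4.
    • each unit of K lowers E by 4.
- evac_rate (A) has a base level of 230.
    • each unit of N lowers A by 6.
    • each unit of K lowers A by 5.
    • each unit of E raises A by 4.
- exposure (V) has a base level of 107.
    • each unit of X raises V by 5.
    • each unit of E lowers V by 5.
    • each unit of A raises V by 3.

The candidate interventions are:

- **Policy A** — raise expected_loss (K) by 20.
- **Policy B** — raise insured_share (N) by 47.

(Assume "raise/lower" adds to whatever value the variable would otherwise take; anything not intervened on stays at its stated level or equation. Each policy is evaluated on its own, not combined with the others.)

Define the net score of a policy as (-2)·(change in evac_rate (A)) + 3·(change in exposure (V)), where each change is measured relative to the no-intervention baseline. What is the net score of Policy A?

Baseline:
  T = 17
  N = 43
  K = 135 − 5·17 + 43 = 93
  X = 107 + 2·43 + 4·93 = 565
  E = 0 + 4·17 − 4·93 = -304
  A = 230 − 6·43 − 5·93 + 4·(-304) = -1709
  V = 107 + 5·565 − 5·(-304) + 3·(-1709) = -675
Policy A (K + 20):
  T = 17
  N = 43
  K = 135 − 5·17 + 43 (+20 from intervention) = 113
  X = 107 + 2·43 + 4·113 = 645
  E = 0 + 4·17 − 4·113 = -384
  A = 230 − 6·43 − 5·113 + 4·(-384) = -2129
  V = 107 + 5·645 − 5·(-384) + 3·(-2129) = -1135
ΔA = -2129 − (-1709) = -420; ΔV = -1135 − (-675) = -460
Score = (-2)·(-420) + 3·(-460) = -540

-540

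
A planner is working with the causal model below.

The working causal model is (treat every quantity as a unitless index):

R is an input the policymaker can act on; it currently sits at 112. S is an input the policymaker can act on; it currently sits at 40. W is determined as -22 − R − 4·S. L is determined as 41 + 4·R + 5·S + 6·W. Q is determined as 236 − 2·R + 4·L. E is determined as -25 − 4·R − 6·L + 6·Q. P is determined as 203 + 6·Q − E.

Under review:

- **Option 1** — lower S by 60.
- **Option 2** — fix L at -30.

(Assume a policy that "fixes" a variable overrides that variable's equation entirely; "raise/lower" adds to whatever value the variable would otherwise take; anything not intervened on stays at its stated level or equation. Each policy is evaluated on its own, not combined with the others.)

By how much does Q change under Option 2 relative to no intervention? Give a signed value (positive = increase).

Baseline:
  R = 112
  S = 40
  W = -22 − 112 − 4·40 = -294
  L = 41 + 4·112 + 5·40 + 6·(-294) = -1075
  Q = 236 − 2·112 + 4·(-1075) = -4288
Option 2 (L := -30):
  R = 112
  S = 40
  W = -22 − 112 − 4·40 = -294
  L = -30
  Q = 236 − 2·112 + 4·(-30) = -108
Change in Q: -108 − (-4288) = 4180

4180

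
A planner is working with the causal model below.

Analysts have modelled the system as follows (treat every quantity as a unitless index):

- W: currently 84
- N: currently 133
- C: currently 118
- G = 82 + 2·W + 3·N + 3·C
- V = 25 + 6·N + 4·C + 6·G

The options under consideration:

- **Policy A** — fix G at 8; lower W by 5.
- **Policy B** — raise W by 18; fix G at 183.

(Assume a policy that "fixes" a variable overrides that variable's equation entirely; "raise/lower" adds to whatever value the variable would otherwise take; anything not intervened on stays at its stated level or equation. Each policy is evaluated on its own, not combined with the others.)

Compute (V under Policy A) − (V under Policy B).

Policy A (G := 8, W − 5):
  W = 84 − 5 = 79
  N = 133
  C = 118
  G = 8
  V = 25 + 6·133 + 4·118 + 6·8 = 1343
Policy B (W + 18, G := 183):
  W = 84 + 18 = 102
  N = 133
  C = 118
  G = 183
  V = 25 + 6·133 + 4·118 + 6·183 = 2393
V: 1343 − 2393 = -1050

-1050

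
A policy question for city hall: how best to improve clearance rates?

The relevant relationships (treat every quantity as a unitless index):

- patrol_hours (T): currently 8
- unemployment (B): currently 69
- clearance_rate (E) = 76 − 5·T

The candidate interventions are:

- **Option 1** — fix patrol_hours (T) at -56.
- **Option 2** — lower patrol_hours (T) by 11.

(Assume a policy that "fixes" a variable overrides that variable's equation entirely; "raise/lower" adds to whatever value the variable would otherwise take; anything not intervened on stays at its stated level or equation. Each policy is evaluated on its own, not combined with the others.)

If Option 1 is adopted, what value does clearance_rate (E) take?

Option 1 (T := -56):
  T = -56
  E = 76 − 5·(-56) = 356

356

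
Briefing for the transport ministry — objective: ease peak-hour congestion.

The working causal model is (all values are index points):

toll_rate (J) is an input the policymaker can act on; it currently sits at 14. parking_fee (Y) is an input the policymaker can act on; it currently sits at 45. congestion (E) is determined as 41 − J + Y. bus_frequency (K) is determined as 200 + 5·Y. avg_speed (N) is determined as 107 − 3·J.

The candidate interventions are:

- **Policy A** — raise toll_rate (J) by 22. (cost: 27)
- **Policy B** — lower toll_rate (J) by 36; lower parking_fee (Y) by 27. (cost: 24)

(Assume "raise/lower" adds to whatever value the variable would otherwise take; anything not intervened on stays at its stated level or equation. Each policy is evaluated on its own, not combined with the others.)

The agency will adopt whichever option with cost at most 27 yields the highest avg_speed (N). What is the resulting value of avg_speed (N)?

Policy A (J + 22):
  J = 14 + 22 = 36
  N = 107 − 3·36 = -1
Policy B (J − 36, Y − 27):
  J = 14 − 36 = -22
  N = 107 − 3·(-22) = 173
Comparing — Policy A: N=-1, Policy B: N=173. Highest is 173 (Policy B).

173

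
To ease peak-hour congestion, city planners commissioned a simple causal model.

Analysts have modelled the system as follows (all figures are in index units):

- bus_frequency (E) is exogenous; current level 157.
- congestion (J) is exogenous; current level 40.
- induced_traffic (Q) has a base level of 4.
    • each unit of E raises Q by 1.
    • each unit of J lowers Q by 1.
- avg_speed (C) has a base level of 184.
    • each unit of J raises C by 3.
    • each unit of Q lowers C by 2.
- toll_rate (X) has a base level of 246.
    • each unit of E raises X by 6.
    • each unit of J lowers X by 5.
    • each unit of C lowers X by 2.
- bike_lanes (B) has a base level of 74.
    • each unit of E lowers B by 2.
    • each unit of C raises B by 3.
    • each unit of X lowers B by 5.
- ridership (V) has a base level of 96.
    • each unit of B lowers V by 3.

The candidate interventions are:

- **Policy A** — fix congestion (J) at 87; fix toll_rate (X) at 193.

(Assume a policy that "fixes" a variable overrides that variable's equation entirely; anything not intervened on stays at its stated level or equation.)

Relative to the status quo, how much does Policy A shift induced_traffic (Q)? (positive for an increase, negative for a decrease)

-47

Baseline:
  E = 157
  J = 40
  Q = 4 + 157 − 40 = 121
Policy A (J := 87, X := 193):
  E = 157
  J = 87
  Q = 4 + 157 − 87 = 74
Change in Q: 74 − 121 = -47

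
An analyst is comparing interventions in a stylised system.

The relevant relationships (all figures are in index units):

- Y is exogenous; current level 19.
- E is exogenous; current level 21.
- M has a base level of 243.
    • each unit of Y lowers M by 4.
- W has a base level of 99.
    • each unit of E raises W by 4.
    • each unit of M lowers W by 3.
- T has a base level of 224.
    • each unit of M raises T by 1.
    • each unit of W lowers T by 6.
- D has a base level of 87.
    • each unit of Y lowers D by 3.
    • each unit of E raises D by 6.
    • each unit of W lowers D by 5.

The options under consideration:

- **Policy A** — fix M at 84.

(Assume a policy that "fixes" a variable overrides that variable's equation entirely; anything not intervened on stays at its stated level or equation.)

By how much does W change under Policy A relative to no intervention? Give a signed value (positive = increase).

Baseline:
  Y = 19
  E = 21
  M = 243 − 4·19 = 167
  W = 99 + 4·21 − 3·167 = -318
Policy A (M := 84):
  Y = 19
  E = 21
  M = 84
  W = 99 + 4·21 − 3·84 = -69
Change in W: -69 − (-318) = 249

249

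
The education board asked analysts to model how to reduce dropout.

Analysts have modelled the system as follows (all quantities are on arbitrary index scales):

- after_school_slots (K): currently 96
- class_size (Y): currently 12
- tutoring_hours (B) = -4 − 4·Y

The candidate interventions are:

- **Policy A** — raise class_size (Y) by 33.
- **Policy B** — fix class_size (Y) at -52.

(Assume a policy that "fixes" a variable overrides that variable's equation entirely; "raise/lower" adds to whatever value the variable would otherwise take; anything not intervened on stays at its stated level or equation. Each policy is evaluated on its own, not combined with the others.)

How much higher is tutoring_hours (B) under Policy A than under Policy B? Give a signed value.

Policy A (Y + 33):
  Y = 12 + 33 = 45
  B = -4 − 4·45 = -184
Policy B (Y := -52):
  Y = -52
  B = -4 − 4·(-52) = 204
B: -184 − 204 = -388

-388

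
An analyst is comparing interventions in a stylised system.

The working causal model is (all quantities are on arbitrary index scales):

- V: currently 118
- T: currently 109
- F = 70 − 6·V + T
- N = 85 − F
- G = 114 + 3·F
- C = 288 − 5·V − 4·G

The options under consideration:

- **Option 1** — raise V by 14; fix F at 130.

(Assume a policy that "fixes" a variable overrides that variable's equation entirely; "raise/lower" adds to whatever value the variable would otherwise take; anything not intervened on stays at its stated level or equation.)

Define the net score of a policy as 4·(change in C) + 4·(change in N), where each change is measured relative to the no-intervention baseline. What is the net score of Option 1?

Baseline:
  V = 118
  T = 109
  F = 70 − 6·118 + 109 = -529
  N = 85 − (-529) = 614
  G = 114 + 3·(-529) = -1473
  C = 288 − 5·118 − 4·(-1473) = 5590
Option 1 (V + 14, F := 130):
  V = 118 + 14 = 132
  T = 109
  F = 130
  N = 85 − 130 = -45
  G = 114 + 3·130 = 504
  C = 288 − 5·132 − 4·504 = -2388
ΔC = -2388 − 5590 = -7978; ΔN = -45 − 614 = -659
Score = 4·(-7978) + 4·(-659) = -34548

-34548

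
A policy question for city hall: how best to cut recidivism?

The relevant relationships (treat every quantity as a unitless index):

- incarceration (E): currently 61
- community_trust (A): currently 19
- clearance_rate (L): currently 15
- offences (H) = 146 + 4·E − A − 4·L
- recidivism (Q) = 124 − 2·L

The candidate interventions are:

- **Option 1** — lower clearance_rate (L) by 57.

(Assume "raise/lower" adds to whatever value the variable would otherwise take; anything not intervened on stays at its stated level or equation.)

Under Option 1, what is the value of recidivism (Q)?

Option 1 (L − 57):
  L = 15 − 57 = -42
  Q = 124 − 2·(-42) = 208

208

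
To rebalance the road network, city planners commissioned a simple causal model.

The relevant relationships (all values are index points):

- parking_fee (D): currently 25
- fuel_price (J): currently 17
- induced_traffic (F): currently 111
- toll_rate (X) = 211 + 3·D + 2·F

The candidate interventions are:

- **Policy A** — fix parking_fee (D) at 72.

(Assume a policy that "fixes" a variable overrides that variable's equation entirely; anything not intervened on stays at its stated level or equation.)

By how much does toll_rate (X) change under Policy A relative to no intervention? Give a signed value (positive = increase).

141

Baseline:
  D = 25
  F = 111
  X = 211 + 3·25 + 2·111 = 508
Policy A (D := 72):
  D = 72
  F = 111
  X = 211 + 3·72 + 2·111 = 649
Change in X: 649 − 508 = 141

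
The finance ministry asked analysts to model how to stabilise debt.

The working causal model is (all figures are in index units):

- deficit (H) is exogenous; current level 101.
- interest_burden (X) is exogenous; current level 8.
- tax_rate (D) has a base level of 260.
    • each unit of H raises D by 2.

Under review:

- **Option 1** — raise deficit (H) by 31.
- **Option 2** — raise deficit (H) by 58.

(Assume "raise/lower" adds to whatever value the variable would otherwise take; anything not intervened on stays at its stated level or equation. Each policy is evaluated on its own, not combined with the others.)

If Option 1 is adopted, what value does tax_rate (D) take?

Option 1 (H + 31):
  H = 101 + 31 = 132
  D = 260 + 2·132 = 524

524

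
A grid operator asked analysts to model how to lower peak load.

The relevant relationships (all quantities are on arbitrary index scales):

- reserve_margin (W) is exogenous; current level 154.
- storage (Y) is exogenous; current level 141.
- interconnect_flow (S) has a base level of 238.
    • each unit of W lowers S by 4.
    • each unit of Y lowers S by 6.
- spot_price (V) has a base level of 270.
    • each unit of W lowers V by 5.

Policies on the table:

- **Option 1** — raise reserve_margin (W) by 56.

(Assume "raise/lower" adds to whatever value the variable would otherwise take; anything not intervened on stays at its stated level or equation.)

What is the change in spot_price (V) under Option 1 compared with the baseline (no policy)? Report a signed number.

Baseline:
  W = 154
  V = 270 − 5·154 = -500
Option 1 (W + 56):
  W = 154 + 56 = 210
  V = 270 − 5·210 = -780
Change in V: -780 − (-500) = -280

-280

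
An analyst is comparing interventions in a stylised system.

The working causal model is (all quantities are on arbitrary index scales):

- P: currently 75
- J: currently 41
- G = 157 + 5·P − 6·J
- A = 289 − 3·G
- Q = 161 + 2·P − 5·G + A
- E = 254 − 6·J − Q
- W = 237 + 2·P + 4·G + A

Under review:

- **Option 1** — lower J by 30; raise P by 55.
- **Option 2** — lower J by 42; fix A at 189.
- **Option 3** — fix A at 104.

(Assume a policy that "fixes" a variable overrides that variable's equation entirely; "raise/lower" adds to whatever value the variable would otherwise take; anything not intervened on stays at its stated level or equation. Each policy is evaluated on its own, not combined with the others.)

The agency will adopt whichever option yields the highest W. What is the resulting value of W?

Option 1 (J − 30, P + 55):
  P = 75 + 55 = 130
  J = 41 − 30 = 11
  G = 157 + 5·130 − 6·11 = 741
  A = 289 − 3·741 = -1934
  W = 237 + 2·130 + 4·741 + (-1934) = 1527
Option 2 (J − 42, A := 189):
  P = 75
  J = 41 − 42 = -1
  G = 157 + 5·75 − 6·(-1) = 538
  A = 189
  W = 237 + 2·75 + 4·538 + 189 = 2728
Option 3 (A := 104):
  P = 75
  J = 41
  G = 157 + 5·75 − 6·41 = 286
  A = 104
  W = 237 + 2·75 + 4·286 + 104 = 1635
Comparing — Option 1: W=1527, Option 2: W=2728, Option 3: W=1635. Highest is 2728 (Option 2).

2728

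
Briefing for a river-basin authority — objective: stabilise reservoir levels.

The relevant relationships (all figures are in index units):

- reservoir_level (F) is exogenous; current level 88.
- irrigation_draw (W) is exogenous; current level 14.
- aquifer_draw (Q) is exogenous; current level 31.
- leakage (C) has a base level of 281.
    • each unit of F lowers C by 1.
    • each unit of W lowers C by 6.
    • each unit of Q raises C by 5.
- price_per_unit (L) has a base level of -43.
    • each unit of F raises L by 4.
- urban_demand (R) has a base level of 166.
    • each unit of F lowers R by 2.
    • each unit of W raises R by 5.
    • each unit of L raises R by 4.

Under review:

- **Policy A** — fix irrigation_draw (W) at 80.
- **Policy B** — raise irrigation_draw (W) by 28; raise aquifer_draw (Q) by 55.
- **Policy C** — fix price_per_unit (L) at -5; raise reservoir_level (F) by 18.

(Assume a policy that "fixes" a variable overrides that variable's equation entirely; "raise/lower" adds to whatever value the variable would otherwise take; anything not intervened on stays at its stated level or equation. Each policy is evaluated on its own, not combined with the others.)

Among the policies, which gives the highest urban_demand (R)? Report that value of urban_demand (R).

Policy A (W := 80):
  F = 88
  W = 80
  L = -43 + 4·88 = 309
  R = 166 − 2·88 + 5·80 + 4·309 = 1626
Policy B (W + 28, Q + 55):
  F = 88
  W = 14 + 28 = 42
  L = -43 + 4·88 = 309
  R = 166 − 2·88 + 5·42 + 4·309 = 1436
Policy C (L := -5, F + 18):
  F = 88 + 18 = 106
  W = 14
  L = -5
  R = 166 − 2·106 + 5·14 + 4·(-5) = 4
Comparing — Policy A: R=1626, Policy B: R=1436, Policy C: R=4. Highest is 1626 (Policy A).

1626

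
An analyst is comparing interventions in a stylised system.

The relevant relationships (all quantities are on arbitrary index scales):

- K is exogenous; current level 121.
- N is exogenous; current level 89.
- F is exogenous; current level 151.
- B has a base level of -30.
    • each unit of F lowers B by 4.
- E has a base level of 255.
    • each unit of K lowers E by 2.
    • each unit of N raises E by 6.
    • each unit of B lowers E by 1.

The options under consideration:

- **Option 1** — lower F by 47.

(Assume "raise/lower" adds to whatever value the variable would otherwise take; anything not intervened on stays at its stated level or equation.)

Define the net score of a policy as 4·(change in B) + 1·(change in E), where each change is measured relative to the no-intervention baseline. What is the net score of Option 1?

564

Baseline:
  K = 121
  N = 89
  F = 151
  B = -30 − 4·151 = -634
  E = 255 − 2·121 + 6·89 − (-634) = 1181
Option 1 (F − 47):
  K = 121
  N = 89
  F = 151 − 47 = 104
  B = -30 − 4·104 = -446
  E = 255 − 2·121 + 6·89 − (-446) = 993
ΔB = -446 − (-634) = 188; ΔE = 993 − 1181 = -188
Score = 4·188 + 1·(-188) = 564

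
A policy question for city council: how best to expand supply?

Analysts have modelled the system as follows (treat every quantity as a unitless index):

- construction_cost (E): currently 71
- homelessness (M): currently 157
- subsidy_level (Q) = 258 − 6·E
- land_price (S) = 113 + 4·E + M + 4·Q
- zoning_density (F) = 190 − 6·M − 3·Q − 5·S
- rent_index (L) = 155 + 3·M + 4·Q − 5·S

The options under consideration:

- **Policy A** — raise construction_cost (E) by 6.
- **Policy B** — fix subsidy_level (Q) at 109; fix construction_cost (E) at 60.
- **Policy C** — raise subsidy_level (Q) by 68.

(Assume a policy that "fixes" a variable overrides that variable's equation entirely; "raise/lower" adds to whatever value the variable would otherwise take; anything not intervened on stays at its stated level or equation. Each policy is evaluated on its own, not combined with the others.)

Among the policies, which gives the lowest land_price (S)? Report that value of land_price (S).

-238

Policy A (E + 6):
  E = 71 + 6 = 77
  M = 157
  Q = 258 − 6·77 = -204
  S = 113 + 4·77 + 157 + 4·(-204) = -238
Policy B (Q := 109, E := 60):
  E = 60
  M = 157
  Q = 109
  S = 113 + 4·60 + 157 + 4·109 = 946
Policy C (Q + 68):
  E = 71
  M = 157
  Q = 258 − 6·71 (+68 from intervention) = -100
  S = 113 + 4·71 + 157 + 4·(-100) = 154
Comparing — Policy A: S=-238, Policy B: S=946, Policy C: S=154. Lowest is -238 (Policy A).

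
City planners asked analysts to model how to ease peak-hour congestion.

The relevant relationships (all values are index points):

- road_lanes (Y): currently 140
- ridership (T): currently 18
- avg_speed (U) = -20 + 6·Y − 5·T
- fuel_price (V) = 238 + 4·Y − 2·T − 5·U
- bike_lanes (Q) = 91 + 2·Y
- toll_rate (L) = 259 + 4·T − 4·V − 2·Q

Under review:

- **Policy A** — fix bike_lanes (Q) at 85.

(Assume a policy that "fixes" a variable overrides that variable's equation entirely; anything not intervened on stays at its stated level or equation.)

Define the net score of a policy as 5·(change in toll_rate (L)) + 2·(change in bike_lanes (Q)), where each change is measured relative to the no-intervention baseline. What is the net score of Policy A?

2288

Baseline:
  Y = 140
  T = 18
  U = -20 + 6·140 − 5·18 = 730
  V = 238 + 4·140 − 2·18 − 5·730 = -2888
  Q = 91 + 2·140 = 371
  L = 259 + 4·18 − 4·(-2888) − 2·371 = 11141
Policy A (Q := 85):
  Y = 140
  T = 18
  U = -20 + 6·140 − 5·18 = 730
  V = 238 + 4·140 − 2·18 − 5·730 = -2888
  Q = 85
  L = 259 + 4·18 − 4·(-2888) − 2·85 = 11713
ΔL = 11713 − 11141 = 572; ΔQ = 85 − 371 = -286
Score = 5·572 + 2·(-286) = 2288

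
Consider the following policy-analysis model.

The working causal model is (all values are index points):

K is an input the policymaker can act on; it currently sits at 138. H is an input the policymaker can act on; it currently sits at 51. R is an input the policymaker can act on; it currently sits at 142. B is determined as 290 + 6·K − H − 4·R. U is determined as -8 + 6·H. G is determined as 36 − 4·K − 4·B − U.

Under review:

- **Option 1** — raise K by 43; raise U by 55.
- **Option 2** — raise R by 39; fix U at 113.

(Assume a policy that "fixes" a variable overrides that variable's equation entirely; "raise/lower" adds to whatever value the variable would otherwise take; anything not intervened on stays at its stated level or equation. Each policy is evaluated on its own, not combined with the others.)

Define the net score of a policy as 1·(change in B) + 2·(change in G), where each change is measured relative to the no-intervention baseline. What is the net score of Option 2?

Baseline:
  K = 138
  H = 51
  R = 142
  B = 290 + 6·138 − 51 − 4·142 = 499
  U = -8 + 6·51 = 298
  G = 36 − 4·138 − 4·499 − 298 = -2810
Option 2 (R + 39, U := 113):
  K = 138
  H = 51
  R = 142 + 39 = 181
  B = 290 + 6·138 − 51 − 4·181 = 343
  U = 113
  G = 36 − 4·138 − 4·343 − 113 = -2001
ΔB = 343 − 499 = -156; ΔG = -2001 − (-2810) = 809
Score = 1·(-156) + 2·809 = 1462

1462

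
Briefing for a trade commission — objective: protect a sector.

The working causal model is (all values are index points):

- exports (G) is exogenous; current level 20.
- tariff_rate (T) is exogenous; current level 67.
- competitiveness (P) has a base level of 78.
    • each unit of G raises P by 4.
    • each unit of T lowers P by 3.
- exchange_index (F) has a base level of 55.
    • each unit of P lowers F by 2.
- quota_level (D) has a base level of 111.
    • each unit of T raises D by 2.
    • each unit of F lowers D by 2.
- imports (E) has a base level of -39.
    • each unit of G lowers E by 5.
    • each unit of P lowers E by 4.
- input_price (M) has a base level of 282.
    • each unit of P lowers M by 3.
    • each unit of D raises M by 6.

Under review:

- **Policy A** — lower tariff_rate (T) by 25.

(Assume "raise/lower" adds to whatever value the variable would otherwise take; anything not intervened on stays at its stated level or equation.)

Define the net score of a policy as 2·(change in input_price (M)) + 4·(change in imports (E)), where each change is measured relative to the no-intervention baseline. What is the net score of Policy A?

Baseline:
  G = 20
  T = 67
  P = 78 + 4·20 − 3·67 = -43
  F = 55 − 2·(-43) = 141
  D = 111 + 2·67 − 2·141 = -37
  E = -39 − 5·20 − 4·(-43) = 33
  M = 282 − 3·(-43) + 6·(-37) = 189
Policy A (T − 25):
  G = 20
  T = 67 − 25 = 42
  P = 78 + 4·20 − 3·42 = 32
  F = 55 − 2·32 = -9
  D = 111 + 2·42 − 2·(-9) = 213
  E = -39 − 5·20 − 4·32 = -267
  M = 282 − 3·32 + 6·213 = 1464
ΔM = 1464 − 189 = 1275; ΔE = -267 − 33 = -300
Score = 2·1275 + 4·(-300) = 1350

1350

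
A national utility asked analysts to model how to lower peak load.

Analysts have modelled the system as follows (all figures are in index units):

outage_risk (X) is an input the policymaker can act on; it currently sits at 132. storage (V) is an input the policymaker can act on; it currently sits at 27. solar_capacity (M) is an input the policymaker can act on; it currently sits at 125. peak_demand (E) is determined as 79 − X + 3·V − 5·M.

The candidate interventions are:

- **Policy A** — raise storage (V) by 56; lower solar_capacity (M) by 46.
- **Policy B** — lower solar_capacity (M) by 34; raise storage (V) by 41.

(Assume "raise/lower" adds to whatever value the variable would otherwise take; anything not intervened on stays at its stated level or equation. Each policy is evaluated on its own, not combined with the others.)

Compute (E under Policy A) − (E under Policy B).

105

Policy A (V + 56, M − 46):
  X = 132
  V = 27 + 56 = 83
  M = 125 − 46 = 79
  E = 79 − 132 + 3·83 − 5·79 = -199
Policy B (M − 34, V + 41):
  X = 132
  V = 27 + 41 = 68
  M = 125 − 34 = 91
  E = 79 − 132 + 3·68 − 5·91 = -304
E: -199 − (-304) = 105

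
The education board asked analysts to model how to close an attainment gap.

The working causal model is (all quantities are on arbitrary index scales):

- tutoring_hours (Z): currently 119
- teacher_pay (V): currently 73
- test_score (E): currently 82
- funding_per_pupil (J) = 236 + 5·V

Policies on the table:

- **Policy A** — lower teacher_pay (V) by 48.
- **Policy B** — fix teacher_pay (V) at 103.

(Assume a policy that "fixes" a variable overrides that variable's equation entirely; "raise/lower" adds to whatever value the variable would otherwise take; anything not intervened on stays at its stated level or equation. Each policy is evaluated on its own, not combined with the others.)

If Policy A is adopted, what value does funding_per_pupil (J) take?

Policy A (V − 48):
  V = 73 − 48 = 25
  J = 236 + 5·25 = 361

361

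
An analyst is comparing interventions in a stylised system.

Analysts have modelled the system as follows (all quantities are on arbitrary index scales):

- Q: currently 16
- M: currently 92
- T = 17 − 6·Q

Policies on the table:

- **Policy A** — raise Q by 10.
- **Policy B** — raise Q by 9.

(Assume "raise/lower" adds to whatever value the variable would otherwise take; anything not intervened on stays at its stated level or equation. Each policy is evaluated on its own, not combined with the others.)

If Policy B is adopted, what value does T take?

-133

Policy B (Q + 9):
  Q = 16 + 9 = 25
  T = 17 − 6·25 = -133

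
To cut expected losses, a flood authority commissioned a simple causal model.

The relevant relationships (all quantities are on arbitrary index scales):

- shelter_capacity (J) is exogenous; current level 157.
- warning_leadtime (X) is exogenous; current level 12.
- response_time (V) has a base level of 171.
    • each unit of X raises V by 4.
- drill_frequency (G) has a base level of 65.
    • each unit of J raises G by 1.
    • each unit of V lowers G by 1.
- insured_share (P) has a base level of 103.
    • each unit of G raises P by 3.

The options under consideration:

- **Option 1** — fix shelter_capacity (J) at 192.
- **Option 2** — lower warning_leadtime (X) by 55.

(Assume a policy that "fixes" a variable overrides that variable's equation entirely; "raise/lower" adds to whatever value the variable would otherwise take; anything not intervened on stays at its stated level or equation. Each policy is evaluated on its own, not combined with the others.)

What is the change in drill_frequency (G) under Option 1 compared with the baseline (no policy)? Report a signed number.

35

Baseline:
  J = 157
  X = 12
  V = 171 + 4·12 = 219
  G = 65 + 157 − 219 = 3
Option 1 (J := 192):
  J = 192
  X = 12
  V = 171 + 4·12 = 219
  G = 65 + 192 − 219 = 38
Change in G: 38 − 3 = 35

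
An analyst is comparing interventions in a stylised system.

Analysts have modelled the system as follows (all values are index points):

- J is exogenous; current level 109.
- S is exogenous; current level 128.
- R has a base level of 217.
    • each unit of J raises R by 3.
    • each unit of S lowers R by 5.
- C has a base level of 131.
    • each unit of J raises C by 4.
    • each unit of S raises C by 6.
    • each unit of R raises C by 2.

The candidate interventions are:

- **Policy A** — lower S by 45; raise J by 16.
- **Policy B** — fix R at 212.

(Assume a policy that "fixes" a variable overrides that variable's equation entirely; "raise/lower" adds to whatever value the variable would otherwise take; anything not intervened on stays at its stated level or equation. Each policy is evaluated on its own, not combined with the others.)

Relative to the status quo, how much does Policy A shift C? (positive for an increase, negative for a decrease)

Baseline:
  J = 109
  S = 128
  R = 217 + 3·109 − 5·128 = -96
  C = 131 + 4·109 + 6·128 + 2·(-96) = 1143
Policy A (S − 45, J + 16):
  J = 109 + 16 = 125
  S = 128 − 45 = 83
  R = 217 + 3·125 − 5·83 = 177
  C = 131 + 4·125 + 6·83 + 2·177 = 1483
Change in C: 1483 − 1143 = 340

340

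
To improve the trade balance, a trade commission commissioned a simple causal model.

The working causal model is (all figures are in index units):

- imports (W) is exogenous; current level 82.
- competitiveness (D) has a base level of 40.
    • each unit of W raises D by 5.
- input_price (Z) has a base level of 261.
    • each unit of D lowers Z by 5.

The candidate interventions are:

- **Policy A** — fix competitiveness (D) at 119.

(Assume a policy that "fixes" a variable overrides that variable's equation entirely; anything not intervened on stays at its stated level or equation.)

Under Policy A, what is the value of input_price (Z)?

Policy A (D := 119):
  W = 82
  D = 119
  Z = 261 − 5·119 = -334

-334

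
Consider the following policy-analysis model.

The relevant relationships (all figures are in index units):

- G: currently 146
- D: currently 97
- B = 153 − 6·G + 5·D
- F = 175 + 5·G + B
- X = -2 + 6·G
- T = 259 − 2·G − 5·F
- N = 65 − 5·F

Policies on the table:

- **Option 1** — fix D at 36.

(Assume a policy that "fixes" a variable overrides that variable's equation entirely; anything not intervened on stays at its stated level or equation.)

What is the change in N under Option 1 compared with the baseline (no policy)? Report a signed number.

Baseline:
  G = 146
  D = 97
  B = 153 − 6·146 + 5·97 = -238
  F = 175 + 5·146 + (-238) = 667
  N = 65 − 5·667 = -3270
Option 1 (D := 36):
  G = 146
  D = 36
  B = 153 − 6·146 + 5·36 = -543
  F = 175 + 5·146 + (-543) = 362
  N = 65 − 5·362 = -1745
Change in N: -1745 − (-3270) = 1525

1525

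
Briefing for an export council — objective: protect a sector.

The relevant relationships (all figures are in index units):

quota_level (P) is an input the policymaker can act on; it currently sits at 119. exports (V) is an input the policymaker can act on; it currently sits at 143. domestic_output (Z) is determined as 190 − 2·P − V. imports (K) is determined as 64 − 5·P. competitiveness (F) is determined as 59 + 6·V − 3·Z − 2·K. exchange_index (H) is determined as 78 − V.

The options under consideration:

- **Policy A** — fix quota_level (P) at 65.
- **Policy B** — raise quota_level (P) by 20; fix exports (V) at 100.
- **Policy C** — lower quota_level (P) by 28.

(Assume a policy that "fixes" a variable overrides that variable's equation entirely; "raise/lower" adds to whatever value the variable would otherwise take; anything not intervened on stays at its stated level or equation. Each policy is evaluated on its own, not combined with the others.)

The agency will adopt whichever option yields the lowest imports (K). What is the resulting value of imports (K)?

Policy A (P := 65):
  P = 65
  K = 64 − 5·65 = -261
Policy B (P + 20, V := 100):
  P = 119 + 20 = 139
  K = 64 − 5·139 = -631
Policy C (P − 28):
  P = 119 − 28 = 91
  K = 64 − 5·91 = -391
Comparing — Policy A: K=-261, Policy B: K=-631, Policy C: K=-391. Lowest is -631 (Policy B).

-631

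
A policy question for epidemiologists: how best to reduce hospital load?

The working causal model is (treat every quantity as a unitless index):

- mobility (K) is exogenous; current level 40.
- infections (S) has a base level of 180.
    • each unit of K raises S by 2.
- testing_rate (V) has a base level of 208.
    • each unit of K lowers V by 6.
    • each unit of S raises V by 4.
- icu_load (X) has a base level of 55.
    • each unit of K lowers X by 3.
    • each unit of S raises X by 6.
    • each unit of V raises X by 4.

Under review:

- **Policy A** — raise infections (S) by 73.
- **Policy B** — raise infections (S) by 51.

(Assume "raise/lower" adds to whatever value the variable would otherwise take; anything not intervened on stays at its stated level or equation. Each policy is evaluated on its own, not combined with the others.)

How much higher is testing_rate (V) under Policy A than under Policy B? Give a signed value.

88

Policy A (S + 73):
  K = 40
  S = 180 + 2·40 (+73 from intervention) = 333
  V = 208 − 6·40 + 4·333 = 1300
Policy B (S + 51):
  K = 40
  S = 180 + 2·40 (+51 from intervention) = 311
  V = 208 − 6·40 + 4·311 = 1212
V: 1300 − 1212 = 88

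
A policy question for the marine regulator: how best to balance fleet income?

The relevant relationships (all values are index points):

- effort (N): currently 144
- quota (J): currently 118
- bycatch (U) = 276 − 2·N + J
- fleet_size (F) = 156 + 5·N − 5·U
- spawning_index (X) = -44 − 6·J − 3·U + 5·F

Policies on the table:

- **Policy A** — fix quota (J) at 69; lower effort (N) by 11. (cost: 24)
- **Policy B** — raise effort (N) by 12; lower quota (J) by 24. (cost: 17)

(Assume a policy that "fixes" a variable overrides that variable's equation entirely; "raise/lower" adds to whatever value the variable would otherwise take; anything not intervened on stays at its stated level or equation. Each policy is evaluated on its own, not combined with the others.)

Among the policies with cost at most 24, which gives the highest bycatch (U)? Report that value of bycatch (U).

79

Policy A (J := 69, N − 11):
  N = 144 − 11 = 133
  J = 69
  U = 276 − 2·133 + 69 = 79
Policy B (N + 12, J − 24):
  N = 144 + 12 = 156
  J = 118 − 24 = 94
  U = 276 − 2·156 + 94 = 58
Comparing — Policy A: U=79, Policy B: U=58. Highest is 79 (Policy A).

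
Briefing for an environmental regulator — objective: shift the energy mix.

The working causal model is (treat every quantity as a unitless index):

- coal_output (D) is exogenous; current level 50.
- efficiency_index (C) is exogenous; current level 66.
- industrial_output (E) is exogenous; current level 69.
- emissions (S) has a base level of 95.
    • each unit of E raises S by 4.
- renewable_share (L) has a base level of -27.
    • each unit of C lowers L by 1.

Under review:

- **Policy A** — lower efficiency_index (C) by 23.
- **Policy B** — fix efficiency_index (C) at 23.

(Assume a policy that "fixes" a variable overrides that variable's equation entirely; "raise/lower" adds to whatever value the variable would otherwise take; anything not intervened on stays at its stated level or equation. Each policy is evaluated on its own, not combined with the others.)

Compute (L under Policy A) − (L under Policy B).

Policy A (C − 23):
  C = 66 − 23 = 43
  L = -27 − 43 = -70
Policy B (C := 23):
  C = 23
  L = -27 − 23 = -50
L: -70 − (-50) = -20

-20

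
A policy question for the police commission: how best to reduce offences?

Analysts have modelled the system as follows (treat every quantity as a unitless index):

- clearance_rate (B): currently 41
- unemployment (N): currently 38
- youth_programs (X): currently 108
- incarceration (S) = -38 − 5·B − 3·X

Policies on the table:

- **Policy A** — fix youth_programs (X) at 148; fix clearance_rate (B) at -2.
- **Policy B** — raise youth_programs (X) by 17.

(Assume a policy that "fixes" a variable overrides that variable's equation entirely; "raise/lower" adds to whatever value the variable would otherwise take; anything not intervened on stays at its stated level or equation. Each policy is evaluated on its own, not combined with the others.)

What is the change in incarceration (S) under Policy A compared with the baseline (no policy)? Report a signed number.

95

Baseline:
  B = 41
  X = 108
  S = -38 − 5·41 − 3·108 = -567
Policy A (X := 148, B := -2):
  B = -2
  X = 148
  S = -38 − 5·(-2) − 3·148 = -472
Change in S: -472 − (-567) = 95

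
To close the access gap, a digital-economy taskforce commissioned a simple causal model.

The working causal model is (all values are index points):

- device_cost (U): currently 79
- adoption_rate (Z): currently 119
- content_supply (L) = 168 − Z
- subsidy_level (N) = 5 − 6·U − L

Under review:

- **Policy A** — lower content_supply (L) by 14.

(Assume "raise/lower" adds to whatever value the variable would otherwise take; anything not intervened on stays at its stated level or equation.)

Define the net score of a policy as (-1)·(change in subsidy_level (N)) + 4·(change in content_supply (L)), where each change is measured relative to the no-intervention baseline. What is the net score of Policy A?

Baseline:
  U = 79
  Z = 119
  L = 168 − 119 = 49
  N = 5 − 6·79 − 49 = -518
Policy A (L − 14):
  U = 79
  Z = 119
  L = 168 − 119 (−14 from intervention) = 35
  N = 5 − 6·79 − 35 = -504
ΔN = -504 − (-518) = 14; ΔL = 35 − 49 = -14
Score = (-1)·14 + 4·(-14) = -70

-70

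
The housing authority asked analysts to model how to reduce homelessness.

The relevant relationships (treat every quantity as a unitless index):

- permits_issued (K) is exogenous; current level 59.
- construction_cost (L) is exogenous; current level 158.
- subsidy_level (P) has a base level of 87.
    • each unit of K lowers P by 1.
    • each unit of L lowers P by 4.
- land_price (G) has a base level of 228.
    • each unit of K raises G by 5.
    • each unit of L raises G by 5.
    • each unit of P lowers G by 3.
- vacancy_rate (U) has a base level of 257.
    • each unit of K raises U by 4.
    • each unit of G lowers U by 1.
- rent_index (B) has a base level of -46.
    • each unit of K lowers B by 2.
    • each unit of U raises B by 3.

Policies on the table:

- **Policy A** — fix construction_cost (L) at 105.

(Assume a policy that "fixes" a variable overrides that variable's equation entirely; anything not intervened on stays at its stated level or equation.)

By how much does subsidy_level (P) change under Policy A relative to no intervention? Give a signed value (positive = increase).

212

Baseline:
  K = 59
  L = 158
  P = 87 − 59 − 4·158 = -604
Policy A (L := 105):
  K = 59
  L = 105
  P = 87 − 59 − 4·105 = -392
Change in P: -392 − (-604) = 212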